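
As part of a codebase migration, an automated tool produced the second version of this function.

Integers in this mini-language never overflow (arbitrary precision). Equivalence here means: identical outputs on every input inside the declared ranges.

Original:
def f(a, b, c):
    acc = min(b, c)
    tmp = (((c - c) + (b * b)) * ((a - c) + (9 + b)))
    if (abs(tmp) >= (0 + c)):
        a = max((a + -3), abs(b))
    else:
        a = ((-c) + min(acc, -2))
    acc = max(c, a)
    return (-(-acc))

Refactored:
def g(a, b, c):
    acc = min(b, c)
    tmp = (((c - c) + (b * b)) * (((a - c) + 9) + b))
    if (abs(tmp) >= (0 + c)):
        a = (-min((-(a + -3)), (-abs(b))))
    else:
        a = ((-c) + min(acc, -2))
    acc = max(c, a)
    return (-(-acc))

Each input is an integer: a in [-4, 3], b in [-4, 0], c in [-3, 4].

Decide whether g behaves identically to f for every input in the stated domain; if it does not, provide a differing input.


Differences: min/max/abs usage differs — yet all 320 inputs agree.
verdict: equivalent


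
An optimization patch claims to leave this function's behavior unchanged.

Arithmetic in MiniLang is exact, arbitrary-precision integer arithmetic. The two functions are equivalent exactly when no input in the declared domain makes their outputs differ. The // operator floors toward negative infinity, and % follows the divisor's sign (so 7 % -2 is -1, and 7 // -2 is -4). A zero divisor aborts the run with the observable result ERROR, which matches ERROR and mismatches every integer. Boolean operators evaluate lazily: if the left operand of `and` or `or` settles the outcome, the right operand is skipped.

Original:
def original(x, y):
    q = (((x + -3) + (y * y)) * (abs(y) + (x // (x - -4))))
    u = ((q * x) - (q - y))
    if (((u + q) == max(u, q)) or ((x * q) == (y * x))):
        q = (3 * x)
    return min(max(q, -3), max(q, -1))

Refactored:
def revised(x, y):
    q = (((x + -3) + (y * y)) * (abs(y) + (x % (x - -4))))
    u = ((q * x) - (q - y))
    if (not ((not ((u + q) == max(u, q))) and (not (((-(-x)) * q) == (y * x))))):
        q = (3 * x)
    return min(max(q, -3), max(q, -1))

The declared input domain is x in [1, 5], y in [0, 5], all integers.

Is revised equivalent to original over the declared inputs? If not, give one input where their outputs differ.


There is a counterexample at x=1, y=0: 3 on one side, -2 on the other.
original: q := 0 | u := 0 | (((u + q) == max(u, q)) or ((x * q) == (y * x))): true | q := 3 | result 3
revised: q := -2 | u := 0 | (not ((not ((u + q) == max(u, q))) and (not (((-(-x)) * q) == (y * x))))): false | result -2
verdict: not equivalent; witness: x=1, y=0


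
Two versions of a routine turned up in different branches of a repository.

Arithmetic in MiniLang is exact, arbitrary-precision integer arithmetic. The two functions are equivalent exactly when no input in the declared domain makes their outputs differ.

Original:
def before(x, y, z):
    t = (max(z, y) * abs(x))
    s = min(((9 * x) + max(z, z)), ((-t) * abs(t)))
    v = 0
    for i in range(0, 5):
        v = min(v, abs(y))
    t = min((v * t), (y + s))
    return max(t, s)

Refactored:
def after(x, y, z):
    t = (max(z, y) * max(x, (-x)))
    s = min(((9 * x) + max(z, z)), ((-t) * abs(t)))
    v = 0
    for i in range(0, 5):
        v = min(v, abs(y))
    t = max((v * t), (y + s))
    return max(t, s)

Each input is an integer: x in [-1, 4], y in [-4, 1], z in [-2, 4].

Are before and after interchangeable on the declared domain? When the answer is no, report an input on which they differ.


On input x=-1, y=-4, z=-2, before returns -11 while after returns 0.
verdict: not equivalent; witness: x=-1, y=-4, z=-2


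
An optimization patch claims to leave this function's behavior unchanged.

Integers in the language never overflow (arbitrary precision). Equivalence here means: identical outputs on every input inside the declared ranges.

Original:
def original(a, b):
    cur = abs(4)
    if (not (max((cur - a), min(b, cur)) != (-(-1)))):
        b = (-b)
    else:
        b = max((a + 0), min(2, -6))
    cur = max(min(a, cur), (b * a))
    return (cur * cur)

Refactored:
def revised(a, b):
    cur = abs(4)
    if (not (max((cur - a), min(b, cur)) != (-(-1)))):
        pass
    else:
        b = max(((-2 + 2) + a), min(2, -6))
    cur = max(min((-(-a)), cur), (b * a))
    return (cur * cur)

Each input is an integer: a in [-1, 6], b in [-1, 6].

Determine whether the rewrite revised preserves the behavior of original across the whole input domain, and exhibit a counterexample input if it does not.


These are not equivalent — on a=5, b=1 the outputs split (16 vs 25).
original: cur=4, then (not (max((cur - a), min(b, cur)) != (-(-1)))) is true, then b=-1, then cur=4, then returns 16
revised: cur=4, then (not (max((cur - a), min(b, cur)) != (-(-1)))) is true, then cur=5, then returns 25
verdict: not equivalent; witness: a=5, b=1


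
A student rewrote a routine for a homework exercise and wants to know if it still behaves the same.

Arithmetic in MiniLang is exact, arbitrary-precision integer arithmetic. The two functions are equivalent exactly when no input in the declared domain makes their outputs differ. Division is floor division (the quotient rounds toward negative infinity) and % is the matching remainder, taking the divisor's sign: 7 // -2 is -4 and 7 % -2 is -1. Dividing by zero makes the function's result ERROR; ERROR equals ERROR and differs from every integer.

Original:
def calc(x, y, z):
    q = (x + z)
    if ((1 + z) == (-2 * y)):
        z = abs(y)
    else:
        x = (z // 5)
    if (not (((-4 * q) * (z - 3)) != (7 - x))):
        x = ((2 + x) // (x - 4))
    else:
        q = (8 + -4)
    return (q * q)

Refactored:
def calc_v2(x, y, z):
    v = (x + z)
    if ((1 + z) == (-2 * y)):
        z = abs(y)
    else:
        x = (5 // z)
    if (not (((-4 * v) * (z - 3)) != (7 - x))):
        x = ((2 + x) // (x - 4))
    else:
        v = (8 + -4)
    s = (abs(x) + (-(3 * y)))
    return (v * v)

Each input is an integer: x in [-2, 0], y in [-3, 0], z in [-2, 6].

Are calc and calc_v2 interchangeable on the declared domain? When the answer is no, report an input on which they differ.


Take x=-2, y=-3, z=0.
calc: q becomes -2; next ((1 + z) == (-2 * y)) evaluates to false; next x becomes 0; next (not (((-4 * q) * (z - 3)) != (7 - x))) evaluates to false; next q becomes 4; next final value 16
calc_v2: v becomes -2; next ((1 + z) == (-2 * y)) evaluates to false; next hits division by zero so the output is ERROR
16 != ERROR, so the rewrite changes behavior.
verdict: not equivalent; witness: x=-2, y=-3, z=0


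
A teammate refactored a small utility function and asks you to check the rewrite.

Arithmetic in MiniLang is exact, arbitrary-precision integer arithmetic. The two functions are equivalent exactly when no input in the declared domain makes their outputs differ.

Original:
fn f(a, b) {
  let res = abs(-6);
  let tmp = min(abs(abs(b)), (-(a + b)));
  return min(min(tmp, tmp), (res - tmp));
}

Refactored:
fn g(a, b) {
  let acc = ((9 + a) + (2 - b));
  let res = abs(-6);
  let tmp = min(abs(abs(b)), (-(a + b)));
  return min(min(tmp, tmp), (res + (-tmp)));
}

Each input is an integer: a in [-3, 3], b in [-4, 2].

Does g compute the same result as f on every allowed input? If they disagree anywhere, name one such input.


Behavior is preserved: although local variable names differ; also arithmetic usage differs; also constant usage differs; also statement counts differ, the outputs never diverge.
Spot check at a=1, b=1 — f: res := 6 | tmp := -2 | result -2. g: acc := 11 | res := 6 | tmp := -2 | result -2. Both give -2.
Checked all 49 inputs in the declared domain: the outputs agree on every one.
verdict: equivalent


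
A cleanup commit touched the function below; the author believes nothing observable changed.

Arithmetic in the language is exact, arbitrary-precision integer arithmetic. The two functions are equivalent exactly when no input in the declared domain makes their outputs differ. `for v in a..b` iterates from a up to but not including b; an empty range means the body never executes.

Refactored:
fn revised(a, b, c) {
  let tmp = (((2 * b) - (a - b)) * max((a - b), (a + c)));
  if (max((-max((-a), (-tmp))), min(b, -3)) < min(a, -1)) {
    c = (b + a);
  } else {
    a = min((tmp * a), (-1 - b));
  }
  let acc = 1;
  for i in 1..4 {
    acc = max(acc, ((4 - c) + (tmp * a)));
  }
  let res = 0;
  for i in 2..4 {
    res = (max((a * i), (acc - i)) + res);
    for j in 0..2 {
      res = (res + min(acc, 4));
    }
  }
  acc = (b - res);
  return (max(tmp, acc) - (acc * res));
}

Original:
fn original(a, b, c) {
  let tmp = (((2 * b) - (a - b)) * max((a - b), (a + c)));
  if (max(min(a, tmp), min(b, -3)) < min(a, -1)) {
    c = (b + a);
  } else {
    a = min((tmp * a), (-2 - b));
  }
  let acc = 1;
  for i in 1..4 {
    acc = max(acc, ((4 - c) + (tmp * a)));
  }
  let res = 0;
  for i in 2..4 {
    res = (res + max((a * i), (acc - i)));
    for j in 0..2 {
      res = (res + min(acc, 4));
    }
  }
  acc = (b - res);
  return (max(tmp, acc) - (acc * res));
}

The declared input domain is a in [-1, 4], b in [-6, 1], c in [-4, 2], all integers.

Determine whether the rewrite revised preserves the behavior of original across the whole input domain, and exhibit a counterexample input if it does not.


Run the pair on a=-1, b=0, c=-4.
original: tmp becomes -1; next (max(min(a, tmp), min(b, -3)) < min(a, -1)) evaluates to false; next a becomes -2; next acc becomes 1; next at i=1:; next acc becomes 10; next at i=2:; next acc becomes 10; next at i=3:; next acc becomes 10; next res becomes 0; next at i=2:; next res becomes 8; next at j=0:; next res becomes 12; next at j=1:; next res becomes 16; next at i=3:; next res becomes 23; next at j=0:; next res becomes 27; next at j=1:; next res becomes 31; next acc becomes -31; next final value 960
revised: tmp becomes -1; next (max((-max((-a), (-tmp))), min(b, -3)) < min(a, -1)) evaluates to false; next a becomes -1; next acc becomes 1; next at i=1:; next acc becomes 9; next at i=2:; next acc becomes 9; next at i=3:; next acc becomes 9; next res becomes 0; next at i=2:; next res becomes 7; next at j=0:; next res becomes 11; next at j=1:; next res becomes 15; next at i=3:; next res becomes 21; next at j=0:; next res becomes 25; next at j=1:; next res becomes 29; next acc becomes -29; next final value 840
960 != 840, so the rewrite changes behavior.
verdict: not equivalent; witness: a=-1, b=0, c=-4


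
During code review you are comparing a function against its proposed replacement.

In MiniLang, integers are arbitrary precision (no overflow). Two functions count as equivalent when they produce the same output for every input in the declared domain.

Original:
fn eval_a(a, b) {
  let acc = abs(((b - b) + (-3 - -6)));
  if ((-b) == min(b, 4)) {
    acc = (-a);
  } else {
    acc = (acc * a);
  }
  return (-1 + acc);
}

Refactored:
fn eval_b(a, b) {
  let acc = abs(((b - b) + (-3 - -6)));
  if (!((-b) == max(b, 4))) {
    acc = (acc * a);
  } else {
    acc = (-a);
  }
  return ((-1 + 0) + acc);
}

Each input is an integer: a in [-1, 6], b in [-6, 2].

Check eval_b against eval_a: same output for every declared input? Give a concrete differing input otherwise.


Try a=-1, b=-4.
eval_a: acc := 3 | ((-b) == min(b, 4)): false | acc := -3 | result -4
eval_b: acc := 3 | (!((-b) == max(b, 4))): false | acc := 1 | result 0
-4 != 0, so the rewrite changes behavior.
verdict: not equivalent; witness: a=-1, b=-4


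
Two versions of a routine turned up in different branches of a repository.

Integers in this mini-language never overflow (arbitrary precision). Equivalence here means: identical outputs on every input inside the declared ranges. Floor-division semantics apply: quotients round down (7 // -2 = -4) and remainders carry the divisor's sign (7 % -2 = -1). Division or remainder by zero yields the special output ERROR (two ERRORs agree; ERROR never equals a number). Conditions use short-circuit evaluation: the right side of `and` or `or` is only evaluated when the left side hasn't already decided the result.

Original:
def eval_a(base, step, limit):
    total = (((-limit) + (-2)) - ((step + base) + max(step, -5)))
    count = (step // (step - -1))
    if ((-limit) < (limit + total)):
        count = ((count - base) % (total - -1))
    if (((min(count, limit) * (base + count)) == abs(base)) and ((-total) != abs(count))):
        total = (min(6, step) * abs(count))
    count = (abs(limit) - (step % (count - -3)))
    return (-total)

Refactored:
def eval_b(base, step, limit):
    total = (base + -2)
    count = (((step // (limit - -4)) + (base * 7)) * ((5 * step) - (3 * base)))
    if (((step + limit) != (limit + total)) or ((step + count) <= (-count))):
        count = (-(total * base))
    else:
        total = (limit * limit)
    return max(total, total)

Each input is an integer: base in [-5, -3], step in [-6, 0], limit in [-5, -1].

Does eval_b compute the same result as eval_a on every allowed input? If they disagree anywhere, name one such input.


The rewrite breaks on base=-5, step=-6, limit=-5, where the results are -19 and -7.
eval_a: total = 19; count = 1; ((-limit) < (limit + total)) -> true; count = 6; (((min(count, limit) * (base + count)) == abs(base)) and ((-total) != abs(count))) -> false; count = 2; return -19
eval_b: total = -7; count = 435; (((step + limit) != (limit + total)) or ((step + count) <= (-count))) -> true; count = -35; return -7
verdict: not equivalent; witness: base=-5, step=-6, limit=-5


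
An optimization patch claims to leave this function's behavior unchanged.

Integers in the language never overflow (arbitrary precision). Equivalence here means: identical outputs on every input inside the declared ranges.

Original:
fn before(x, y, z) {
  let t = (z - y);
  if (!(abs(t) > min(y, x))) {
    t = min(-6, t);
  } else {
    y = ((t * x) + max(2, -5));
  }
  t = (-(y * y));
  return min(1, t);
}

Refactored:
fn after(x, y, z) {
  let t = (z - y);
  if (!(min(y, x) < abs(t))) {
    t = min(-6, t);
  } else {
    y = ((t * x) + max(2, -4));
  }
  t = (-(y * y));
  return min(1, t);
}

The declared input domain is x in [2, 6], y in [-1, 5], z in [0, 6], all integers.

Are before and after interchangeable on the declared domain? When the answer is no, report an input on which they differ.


Equivalent. The one real change (`-5` became `-4`) has no effect anywhere in the declared ranges.
Across all 245 domain points the two functions coincide.
Tracing x=6, y=0, z=4: before: t becomes 4; next (!(abs(t) > min(y, x))) evaluates to false; next y becomes 26; next t becomes -676; next final value -676 | after: t becomes 4; next (!(min(y, x) < abs(t))) evaluates to false; next y becomes 26; next t becomes -676; next final value -676 — matching result -676.
verdict: equivalent


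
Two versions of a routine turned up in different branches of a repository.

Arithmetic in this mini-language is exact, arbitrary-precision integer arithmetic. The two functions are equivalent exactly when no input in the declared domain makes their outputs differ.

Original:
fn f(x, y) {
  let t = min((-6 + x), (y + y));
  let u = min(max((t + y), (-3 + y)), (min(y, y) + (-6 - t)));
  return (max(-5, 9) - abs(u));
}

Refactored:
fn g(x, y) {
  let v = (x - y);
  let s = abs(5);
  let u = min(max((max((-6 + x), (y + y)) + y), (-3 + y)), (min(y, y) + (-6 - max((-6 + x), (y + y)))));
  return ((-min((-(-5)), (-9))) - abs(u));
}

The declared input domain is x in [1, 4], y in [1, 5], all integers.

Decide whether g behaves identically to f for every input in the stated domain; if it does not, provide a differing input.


Input x=1, y=1: 7 from f versus 2 from g.
verdict: not equivalent; witness: x=1, y=1


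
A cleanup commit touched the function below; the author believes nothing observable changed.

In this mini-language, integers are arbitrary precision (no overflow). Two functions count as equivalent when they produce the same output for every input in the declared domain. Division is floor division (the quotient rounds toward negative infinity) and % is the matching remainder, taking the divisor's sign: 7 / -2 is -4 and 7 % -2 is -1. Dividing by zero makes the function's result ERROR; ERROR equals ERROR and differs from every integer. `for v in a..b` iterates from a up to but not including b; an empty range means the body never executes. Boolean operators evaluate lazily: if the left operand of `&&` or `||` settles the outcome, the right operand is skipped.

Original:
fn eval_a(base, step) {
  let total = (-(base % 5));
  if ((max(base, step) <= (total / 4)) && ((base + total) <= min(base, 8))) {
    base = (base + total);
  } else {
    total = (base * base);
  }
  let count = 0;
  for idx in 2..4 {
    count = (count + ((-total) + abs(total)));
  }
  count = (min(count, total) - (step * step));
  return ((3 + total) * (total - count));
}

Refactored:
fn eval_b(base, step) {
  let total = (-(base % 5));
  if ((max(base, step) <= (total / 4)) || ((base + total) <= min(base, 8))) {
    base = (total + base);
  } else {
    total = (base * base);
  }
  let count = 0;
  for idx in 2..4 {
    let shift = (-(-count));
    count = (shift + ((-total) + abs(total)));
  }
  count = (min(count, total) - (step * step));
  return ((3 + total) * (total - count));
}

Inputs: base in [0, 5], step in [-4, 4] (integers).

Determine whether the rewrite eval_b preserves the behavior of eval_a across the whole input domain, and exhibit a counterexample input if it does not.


Not equivalent: base=1, step=-4 separates them (68 vs 32).
eval_a: total := -1 | ((max(base, step) <= (total / 4)) && ((base + total) <= min(base, 8))): false | total := 1 | count := 0 | iter idx=2: | count := 0 | iter idx=3: | count := 0 | count := -16 | result 68
eval_b: total := -1 | ((max(base, step) <= (total / 4)) || ((base + total) <= min(base, 8))): true | base := 0 | count := 0 | iter idx=2: | shift := 0 | count := 2 | iter idx=3: | shift := 2 | count := 4 | count := -17 | result 32
verdict: not equivalent; witness: base=1, step=-4


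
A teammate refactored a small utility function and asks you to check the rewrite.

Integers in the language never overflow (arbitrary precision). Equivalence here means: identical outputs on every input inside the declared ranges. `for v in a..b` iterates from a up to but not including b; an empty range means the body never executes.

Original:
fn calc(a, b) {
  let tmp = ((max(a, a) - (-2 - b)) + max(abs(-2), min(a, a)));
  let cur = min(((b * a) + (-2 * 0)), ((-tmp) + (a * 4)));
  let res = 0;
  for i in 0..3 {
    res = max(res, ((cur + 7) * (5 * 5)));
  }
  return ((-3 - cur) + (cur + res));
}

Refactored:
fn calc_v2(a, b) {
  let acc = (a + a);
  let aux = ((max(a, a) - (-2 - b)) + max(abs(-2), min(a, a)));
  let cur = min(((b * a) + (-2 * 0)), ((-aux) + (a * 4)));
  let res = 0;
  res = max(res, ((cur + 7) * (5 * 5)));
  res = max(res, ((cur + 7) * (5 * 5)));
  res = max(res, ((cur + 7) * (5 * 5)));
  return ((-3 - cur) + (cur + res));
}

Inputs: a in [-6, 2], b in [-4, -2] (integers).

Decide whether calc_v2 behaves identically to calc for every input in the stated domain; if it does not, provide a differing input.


The two are interchangeable: statement counts differ, plus min/max/abs usage differs, plus constant usage differs, plus local variable names differ, plus arithmetic usage differs, plus loop structure differs, and every declared input agrees.
One worked example (a=-4, b=-4) — calc: tmp := -4 | cur := -12 | res := 0 | iter i=0: | res := 0 | iter i=1: | res := 0 | iter i=2: | res := 0 | result -3; calc_v2: acc := -8 | aux := -4 | cur := -12 | res := 0 | res := 0 | res := 0 | res := 0 | result -3; agreement on -3.
Sweeping the whole domain (27 inputs) finds no disagreement.
verdict: equivalent


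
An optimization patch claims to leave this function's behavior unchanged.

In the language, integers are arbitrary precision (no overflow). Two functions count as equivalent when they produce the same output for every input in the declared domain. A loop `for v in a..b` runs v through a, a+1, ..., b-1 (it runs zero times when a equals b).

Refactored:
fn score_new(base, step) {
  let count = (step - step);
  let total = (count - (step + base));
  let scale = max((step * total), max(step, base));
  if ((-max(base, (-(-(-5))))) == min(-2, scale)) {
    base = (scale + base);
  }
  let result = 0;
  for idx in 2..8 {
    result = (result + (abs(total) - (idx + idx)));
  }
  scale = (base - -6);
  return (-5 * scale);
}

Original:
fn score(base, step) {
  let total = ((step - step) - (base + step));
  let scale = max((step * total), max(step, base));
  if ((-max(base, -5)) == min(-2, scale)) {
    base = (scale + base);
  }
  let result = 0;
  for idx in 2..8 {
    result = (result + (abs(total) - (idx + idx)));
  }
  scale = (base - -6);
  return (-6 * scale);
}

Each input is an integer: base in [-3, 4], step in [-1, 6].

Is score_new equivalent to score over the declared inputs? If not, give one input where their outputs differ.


On input base=-3, step=-1, score returns -18 while score_new returns -15.
verdict: not equivalent; witness: base=-3, step=-1


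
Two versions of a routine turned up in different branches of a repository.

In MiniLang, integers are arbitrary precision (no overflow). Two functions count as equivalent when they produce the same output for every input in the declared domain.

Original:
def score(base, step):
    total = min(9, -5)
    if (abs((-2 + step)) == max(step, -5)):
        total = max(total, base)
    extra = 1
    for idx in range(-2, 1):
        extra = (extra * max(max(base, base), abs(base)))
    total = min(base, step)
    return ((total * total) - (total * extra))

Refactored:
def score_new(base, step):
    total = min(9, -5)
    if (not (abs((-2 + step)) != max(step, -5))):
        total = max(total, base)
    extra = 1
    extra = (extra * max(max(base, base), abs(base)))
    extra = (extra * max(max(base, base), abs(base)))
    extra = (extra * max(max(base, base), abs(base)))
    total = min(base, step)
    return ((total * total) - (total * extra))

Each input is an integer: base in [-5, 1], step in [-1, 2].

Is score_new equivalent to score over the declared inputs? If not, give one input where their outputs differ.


Comparing the listings, the differences include: min/max/abs usage differs; and local variable names differ; and boolean connective usage differs; and comparison usage differs; and arithmetic usage differs; and loop structure differs; and statement counts differ.
Tracing base=0, step=0: score: total := -5 | (abs((-2 + step)) == max(step, -5)): false | extra := 1 | iter idx=-2: | extra := 0 | iter idx=-1: | extra := 0 | iter idx=0: | extra := 0 | total := 0 | result 0 | score_new: total := -5 | (not (abs((-2 + step)) != max(step, -5))): false | extra := 1 | extra := 0 | extra := 0 | extra := 0 | total := 0 | result 0 — matching result 0.
An exhaustive pass over the 28 declared inputs shows identical outputs.
verdict: equivalent


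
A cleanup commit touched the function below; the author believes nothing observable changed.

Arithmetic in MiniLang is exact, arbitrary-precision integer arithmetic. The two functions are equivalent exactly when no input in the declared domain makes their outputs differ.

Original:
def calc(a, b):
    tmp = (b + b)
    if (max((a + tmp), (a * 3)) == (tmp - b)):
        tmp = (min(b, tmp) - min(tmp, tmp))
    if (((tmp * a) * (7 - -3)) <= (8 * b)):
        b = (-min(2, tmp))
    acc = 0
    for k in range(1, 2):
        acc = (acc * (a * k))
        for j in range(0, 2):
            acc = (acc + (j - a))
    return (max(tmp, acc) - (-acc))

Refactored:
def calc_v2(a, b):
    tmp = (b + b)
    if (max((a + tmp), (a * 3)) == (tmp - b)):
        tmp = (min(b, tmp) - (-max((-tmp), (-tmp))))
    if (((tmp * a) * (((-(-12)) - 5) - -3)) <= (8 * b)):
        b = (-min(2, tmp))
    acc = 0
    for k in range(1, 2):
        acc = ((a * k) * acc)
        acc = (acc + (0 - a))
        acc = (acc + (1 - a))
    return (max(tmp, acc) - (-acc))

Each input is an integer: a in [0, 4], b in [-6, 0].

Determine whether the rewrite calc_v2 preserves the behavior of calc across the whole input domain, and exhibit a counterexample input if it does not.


This is a faithful refactor — local variable names differ, min/max/abs usage differs, arithmetic usage differs, loop structure differs, constant usage differs, but the computed results match everywhere.
Spot check at a=0, b=-3 — calc: tmp=-6, then (max((a + tmp), (a * 3)) == (tmp - b)) is false, then (((tmp * a) * (7 - -3)) <= (8 * b)) is false, then acc=0, then (k=1), then acc=0, then (j=0), then acc=0, then (j=1), then acc=1, then returns 2. calc_v2: tmp=-6, then (max((a + tmp), (a * 3)) == (tmp - b)) is false, then (((tmp * a) * (((-(-12)) - 5) - -3)) <= (8 * b)) is false, then acc=0, then (k=1), then acc=0, then acc=0, then acc=1, then returns 2. Both give 2.
Sweeping the whole domain (35 inputs) finds no disagreement.
verdict: equivalent


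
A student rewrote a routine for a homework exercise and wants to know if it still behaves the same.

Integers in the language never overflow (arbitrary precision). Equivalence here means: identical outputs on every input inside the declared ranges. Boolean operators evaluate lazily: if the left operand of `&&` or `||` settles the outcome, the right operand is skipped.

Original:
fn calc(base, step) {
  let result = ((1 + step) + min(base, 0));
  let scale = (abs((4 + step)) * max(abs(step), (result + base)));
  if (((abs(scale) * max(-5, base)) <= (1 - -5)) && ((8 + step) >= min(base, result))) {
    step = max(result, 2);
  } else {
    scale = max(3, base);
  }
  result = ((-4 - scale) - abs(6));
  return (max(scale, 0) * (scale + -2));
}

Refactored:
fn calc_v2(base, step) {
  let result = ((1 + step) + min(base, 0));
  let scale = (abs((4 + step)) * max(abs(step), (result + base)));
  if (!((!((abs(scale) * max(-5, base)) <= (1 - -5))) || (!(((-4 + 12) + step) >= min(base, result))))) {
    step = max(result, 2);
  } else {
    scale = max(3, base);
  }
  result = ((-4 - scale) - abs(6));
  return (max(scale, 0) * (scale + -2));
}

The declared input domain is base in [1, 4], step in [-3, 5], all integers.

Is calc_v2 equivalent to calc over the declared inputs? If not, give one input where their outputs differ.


The two versions differ — the changes include constant usage differs, arithmetic usage differs, boolean connective usage differs.
One worked example (base=2, step=-3) — calc: result becomes -2; next scale becomes 3; next (((abs(scale) * max(-5, base)) <= (1 - -5)) && ((8 + step) >= min(base, result))) evaluates to true; next step becomes 2; next result becomes -13; next final value 3; calc_v2: result becomes -2; next scale becomes 3; next (!((!((abs(scale) * max(-5, base)) <= (1 - -5))) || (!(((-4 + 12) + step) >= min(base, result))))) evaluates to true; next step becomes 2; next result becomes -13; next final value 3; agreement on 3.
Every one of the 36 inputs gives matching results.
verdict: equivalent


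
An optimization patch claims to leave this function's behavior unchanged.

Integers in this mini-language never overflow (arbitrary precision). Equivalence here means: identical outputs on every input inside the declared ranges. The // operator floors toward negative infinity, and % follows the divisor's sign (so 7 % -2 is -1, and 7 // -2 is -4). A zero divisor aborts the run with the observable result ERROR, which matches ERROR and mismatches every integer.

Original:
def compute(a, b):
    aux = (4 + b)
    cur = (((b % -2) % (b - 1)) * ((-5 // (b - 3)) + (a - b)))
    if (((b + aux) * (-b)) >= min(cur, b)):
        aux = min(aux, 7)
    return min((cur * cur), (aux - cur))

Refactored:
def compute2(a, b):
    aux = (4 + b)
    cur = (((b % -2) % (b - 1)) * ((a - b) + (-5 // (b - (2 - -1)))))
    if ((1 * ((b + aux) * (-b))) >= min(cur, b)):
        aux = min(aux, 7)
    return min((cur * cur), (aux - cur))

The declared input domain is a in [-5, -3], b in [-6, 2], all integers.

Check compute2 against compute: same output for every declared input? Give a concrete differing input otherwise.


The two are interchangeable: constant usage differs, and arithmetic usage differs, and every declared input agrees.
Spot check at a=-3, b=2 — compute: aux := 6 | cur := 0 | (((b + aux) * (-b)) >= min(cur, b)): false | result 0. compute2: aux := 6 | cur := 0 | ((1 * ((b + aux) * (-b))) >= min(cur, b)): false | result 0. Both give 0.
An exhaustive pass over the 27 declared inputs shows identical outputs.
verdict: equivalent


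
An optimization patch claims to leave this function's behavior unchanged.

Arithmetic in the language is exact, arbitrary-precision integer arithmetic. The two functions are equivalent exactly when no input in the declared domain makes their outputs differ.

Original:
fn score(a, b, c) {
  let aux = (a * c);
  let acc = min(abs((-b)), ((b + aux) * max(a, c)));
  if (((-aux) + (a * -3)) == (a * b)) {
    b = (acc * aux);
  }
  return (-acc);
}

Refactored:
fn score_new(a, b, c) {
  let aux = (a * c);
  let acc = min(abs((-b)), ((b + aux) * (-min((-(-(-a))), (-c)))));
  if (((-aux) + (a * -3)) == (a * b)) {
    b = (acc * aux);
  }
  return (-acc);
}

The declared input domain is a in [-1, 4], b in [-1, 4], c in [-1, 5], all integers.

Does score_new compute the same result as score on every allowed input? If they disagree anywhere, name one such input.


Comparing the listings, the differences include: min/max/abs usage differs.
Spot check at a=0, b=1, c=-1 — score: aux = 0; acc = 0; (((-aux) + (a * -3)) == (a * b)) -> true; b = 0; return 0. score_new: aux = 0; acc = 0; (((-aux) + (a * -3)) == (a * b)) -> true; b = 0; return 0. Both give 0.
Checked all 252 inputs in the declared domain: the outputs agree on every one.
verdict: equivalent


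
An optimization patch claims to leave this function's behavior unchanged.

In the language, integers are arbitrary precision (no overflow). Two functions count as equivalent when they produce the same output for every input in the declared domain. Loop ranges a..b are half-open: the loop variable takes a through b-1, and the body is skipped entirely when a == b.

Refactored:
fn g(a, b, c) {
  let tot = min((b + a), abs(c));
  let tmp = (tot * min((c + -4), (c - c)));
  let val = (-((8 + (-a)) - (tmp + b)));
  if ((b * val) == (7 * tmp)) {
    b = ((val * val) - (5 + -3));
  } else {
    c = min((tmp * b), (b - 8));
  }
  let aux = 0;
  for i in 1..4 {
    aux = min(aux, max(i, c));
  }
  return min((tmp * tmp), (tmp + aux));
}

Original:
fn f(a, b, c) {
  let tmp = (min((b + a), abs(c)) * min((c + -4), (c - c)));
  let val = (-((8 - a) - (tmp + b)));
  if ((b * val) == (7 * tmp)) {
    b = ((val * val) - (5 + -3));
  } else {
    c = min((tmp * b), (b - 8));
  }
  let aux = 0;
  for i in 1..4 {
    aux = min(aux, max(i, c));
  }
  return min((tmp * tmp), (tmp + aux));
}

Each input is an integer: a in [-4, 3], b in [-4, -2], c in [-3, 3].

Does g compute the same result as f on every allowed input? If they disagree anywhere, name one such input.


Behavior is preserved: although statement counts differ; and arithmetic usage differs; and local variable names differ, the outputs never diverge.
One worked example (a=-2, b=-3, c=-1) — f: tmp becomes 25; next val becomes 12; next ((b * val) == (7 * tmp)) evaluates to false; next c becomes -75; next aux becomes 0; next at i=1:; next aux becomes 0; next at i=2:; next aux becomes 0; next at i=3:; next aux becomes 0; next final value 25; g: tot becomes -5; next tmp becomes 25; next val becomes 12; next ((b * val) == (7 * tmp)) evaluates to false; next c becomes -75; next aux becomes 0; next at i=1:; next aux becomes 0; next at i=2:; next aux becomes 0; next at i=3:; next aux becomes 0; next final value 25; agreement on 25.
Across all 168 domain points the two functions coincide.
verdict: equivalent


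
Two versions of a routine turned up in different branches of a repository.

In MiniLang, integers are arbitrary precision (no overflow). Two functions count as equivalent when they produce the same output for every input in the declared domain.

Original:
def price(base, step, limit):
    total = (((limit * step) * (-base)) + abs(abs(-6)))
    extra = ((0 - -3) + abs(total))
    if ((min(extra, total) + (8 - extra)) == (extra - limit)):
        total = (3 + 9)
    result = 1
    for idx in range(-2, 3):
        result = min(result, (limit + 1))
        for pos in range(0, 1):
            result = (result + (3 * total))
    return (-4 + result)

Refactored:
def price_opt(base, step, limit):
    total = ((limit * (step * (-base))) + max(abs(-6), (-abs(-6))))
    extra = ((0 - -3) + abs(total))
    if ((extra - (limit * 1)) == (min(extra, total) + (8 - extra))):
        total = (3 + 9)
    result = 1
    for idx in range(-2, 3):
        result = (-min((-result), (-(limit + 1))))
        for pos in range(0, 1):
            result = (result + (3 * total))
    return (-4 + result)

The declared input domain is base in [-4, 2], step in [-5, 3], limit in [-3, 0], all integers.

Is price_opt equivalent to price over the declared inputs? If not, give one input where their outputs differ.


Try base=-4, step=-5, limit=-3.
price: total = 66; extra = 69; ((min(extra, total) + (8 - extra)) == (extra - limit)) -> false; result = 1; [idx=-2]; result = -2; [pos=0]; result = 196; [idx=-1]; result = -2; [pos=0]; result = 196; [idx=0]; result = -2; [pos=0]; result = 196; [idx=1]; result = -2; [pos=0]; result = 196; [idx=2]; result = -2; [pos=0]; result = 196; return 192
price_opt: total = 66; extra = 69; ((extra - (limit * 1)) == (min(extra, total) + (8 - extra))) -> false; result = 1; [idx=-2]; result = 1; [pos=0]; result = 199; [idx=-1]; result = 199; [pos=0]; result = 397; [idx=0]; result = 397; [pos=0]; result = 595; [idx=1]; result = 595; [pos=0]; result = 793; [idx=2]; result = 793; [pos=0]; result = 991; return 987
192 against 987: the behavior changed.
verdict: not equivalent; witness: base=-4, step=-5, limit=-3


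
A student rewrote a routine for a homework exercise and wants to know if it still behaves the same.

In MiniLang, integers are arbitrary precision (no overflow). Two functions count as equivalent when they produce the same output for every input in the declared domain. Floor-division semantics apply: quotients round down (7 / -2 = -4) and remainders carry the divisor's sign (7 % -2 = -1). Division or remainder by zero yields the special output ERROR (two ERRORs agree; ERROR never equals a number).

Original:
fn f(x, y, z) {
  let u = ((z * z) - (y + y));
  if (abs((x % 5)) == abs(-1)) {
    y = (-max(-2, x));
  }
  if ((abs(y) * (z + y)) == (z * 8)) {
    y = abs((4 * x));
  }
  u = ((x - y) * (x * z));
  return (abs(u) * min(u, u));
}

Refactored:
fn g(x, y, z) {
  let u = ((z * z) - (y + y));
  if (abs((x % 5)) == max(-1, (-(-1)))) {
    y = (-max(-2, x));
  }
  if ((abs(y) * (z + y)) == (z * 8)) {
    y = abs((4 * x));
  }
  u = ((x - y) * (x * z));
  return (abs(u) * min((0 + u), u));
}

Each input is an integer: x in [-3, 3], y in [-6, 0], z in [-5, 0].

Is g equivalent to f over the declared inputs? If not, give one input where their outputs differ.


Changes here: constant usage differs, and min/max/abs usage differs, and arithmetic usage differs; the full 294-point sweep finds no disagreement.
verdict: equivalent


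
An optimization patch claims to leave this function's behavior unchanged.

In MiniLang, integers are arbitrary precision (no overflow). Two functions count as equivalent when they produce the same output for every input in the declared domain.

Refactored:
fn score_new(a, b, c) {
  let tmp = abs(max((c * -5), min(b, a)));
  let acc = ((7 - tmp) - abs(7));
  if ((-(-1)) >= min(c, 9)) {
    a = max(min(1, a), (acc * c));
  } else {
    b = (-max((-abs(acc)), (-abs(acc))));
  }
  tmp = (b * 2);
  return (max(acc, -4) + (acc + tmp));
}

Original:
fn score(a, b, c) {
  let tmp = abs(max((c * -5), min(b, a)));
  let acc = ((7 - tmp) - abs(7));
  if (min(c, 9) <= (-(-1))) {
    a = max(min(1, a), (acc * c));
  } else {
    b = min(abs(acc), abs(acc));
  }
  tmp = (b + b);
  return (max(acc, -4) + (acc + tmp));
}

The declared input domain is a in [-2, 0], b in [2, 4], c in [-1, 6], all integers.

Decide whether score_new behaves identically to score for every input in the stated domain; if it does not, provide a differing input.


Although arithmetic usage differs, plus min/max/abs usage differs, plus constant usage differs, plus comparison usage differs, 72/72 inputs agree.
verdict: equivalent


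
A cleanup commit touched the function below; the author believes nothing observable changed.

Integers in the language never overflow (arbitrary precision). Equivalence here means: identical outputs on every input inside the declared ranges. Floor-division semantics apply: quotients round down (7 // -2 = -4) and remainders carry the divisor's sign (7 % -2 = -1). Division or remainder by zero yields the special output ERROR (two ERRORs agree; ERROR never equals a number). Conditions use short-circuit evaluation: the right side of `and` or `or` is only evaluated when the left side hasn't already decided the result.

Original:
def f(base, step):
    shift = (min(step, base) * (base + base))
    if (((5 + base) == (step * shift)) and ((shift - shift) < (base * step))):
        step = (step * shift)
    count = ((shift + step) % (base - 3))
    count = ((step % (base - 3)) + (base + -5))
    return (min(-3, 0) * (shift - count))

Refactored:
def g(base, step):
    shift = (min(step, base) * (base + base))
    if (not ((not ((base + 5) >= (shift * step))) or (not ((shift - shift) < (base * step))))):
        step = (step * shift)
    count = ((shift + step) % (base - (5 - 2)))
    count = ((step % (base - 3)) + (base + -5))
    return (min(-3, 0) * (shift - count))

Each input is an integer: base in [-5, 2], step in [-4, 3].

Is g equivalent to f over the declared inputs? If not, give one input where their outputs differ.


The rewrite breaks on base=-5, step=-4, where the results are -192 and -180.
f: shift becomes 50; next (((5 + base) == (step * shift)) and ((shift - shift) < (base * step))) evaluates to false; next count becomes -2; next count becomes -14; next final value -192
g: shift becomes 50; next (not ((not ((base + 5) >= (shift * step))) or (not ((shift - shift) < (base * step))))) evaluates to true; next step becomes -200; next count becomes -6; next count becomes -10; next final value -180
verdict: not equivalent; witness: base=-5, step=-4


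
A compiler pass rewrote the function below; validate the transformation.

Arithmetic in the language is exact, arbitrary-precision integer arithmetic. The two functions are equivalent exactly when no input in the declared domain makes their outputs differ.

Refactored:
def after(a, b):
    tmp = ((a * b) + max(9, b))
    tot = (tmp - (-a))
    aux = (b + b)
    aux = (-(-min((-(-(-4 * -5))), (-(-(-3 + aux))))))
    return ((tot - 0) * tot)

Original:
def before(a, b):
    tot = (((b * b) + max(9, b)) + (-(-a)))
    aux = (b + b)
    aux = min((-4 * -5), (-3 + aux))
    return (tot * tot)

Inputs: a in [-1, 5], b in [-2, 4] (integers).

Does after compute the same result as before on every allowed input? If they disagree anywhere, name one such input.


These are not equivalent — on a=-1, b=-2 the outputs split (144 vs 100).
before: tot = 12; aux = -4; aux = -7; return 144
after: tmp = 11; tot = 10; aux = -4; aux = -7; return 100
verdict: not equivalent; witness: a=-1, b=-2


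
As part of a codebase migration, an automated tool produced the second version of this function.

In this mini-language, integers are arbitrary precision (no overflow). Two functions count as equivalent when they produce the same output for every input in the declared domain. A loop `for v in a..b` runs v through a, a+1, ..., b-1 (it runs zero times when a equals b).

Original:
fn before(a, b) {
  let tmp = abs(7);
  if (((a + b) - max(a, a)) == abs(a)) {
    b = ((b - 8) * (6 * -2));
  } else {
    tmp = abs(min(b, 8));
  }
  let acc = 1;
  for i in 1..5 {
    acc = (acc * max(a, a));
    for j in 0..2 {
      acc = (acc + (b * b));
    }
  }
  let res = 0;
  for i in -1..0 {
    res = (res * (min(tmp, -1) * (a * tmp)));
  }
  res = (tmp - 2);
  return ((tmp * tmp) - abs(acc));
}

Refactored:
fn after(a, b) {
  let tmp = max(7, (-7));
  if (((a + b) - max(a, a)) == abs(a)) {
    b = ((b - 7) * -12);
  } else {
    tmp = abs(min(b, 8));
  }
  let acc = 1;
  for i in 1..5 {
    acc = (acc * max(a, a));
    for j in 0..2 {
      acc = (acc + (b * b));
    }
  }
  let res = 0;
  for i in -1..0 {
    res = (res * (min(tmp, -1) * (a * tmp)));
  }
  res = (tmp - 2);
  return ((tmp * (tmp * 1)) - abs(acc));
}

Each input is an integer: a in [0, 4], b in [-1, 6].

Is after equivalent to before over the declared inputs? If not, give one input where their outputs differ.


Take a=0, b=0.
before: tmp := 7 | (((a + b) - max(a, a)) == abs(a)): true | b := 96 | acc := 1 | iter i=1: | acc := 0 | iter j=0: | acc := 9216 | iter j=1: | acc := 18432 | iter i=2: | acc := 0 | iter j=0: | acc := 9216 | iter j=1: | acc := 18432 | iter i=3: | acc := 0 | iter j=0: | acc := 9216 | iter j=1: | acc := 18432 | iter i=4: | acc := 0 | iter j=0: | acc := 9216 | iter j=1: | acc := 18432 | res := 0 | iter i=-1: | res := 0 | res := 5 | result -18383
after: tmp := 7 | (((a + b) - max(a, a)) == abs(a)): true | b := 84 | acc := 1 | iter i=1: | acc := 0 | iter j=0: | acc := 7056 | iter j=1: | acc := 14112 | iter i=2: | acc := 0 | iter j=0: | acc := 7056 | iter j=1: | acc := 14112 | iter i=3: | acc := 0 | iter j=0: | acc := 7056 | iter j=1: | acc := 14112 | iter i=4: | acc := 0 | iter j=0: | acc := 7056 | iter j=1: | acc := 14112 | res := 0 | iter i=-1: | res := 0 | res := 5 | result -14063
-18383 != -14063, so the rewrite changes behavior.
verdict: not equivalent; witness: a=0, b=0
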